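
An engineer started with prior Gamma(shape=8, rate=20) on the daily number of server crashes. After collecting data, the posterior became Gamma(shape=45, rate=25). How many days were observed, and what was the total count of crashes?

n = 5 days with total 37 crashes

A Gamma(α, β) prior (rate parametrization) on a Poisson rate with n observations summing to S gives posterior Gamma(α+S, β+n).
Matching: Σxᵢ = 45 − 8 = 37 and n = 25 − 20 = 5.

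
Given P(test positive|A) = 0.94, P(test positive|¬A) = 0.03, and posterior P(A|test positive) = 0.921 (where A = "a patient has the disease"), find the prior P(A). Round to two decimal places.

Bayes' rule in odds form gives O(A|E) = O(A)·[P(E|A)/P(E|¬A)], hence O(A) = O(A|E)/LR.
Posterior odds = 0.921/(1−0.921) = 11.6582. LR = 0.94/0.03 = 31.3333.
Prior odds = 11.6582/31.3333 = 0.3721, so P(A) = 0.3721/(1+0.3721) ≈ 0.27.

P(A) = 0.27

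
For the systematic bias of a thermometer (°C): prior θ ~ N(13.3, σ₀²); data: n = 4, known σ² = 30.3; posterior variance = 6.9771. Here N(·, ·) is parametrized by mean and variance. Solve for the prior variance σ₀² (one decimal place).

σ₀² = 88.4

Posterior precision equals prior precision plus data precision: 1/σ_n² = 1/σ₀² + n/σ².
So 1/σ₀² = 1/6.9771 − 4/30.3 = 0.143326 − 0.132013 = 0.011313.
Hence σ₀² = 1/0.011313 ≈ 88.4.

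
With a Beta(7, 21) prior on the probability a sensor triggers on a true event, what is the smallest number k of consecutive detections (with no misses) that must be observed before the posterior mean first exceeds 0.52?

k = 16

After k detections and 0 misses the posterior is Beta(7+k, 21), with mean (7+k)/(7+21+k).
Set (7+k)/(28+k) > 0.52 and solve: k > (0.52·28 − 7)/(1 − 0.52) = 15.750.
The smallest integer exceeding 15.750 is 16, and checking k=16: (23)/(44) = 0.5227 > 0.52.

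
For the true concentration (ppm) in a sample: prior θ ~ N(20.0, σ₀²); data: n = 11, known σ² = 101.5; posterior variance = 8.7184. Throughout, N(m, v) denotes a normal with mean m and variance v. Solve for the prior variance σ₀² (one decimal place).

For the Normal–Normal model with known σ², precisions add: τ_n = τ₀ + n/σ².
So 1/σ₀² = 1/8.7184 − 11/101.5 = 0.114700 − 0.108374 = 0.006326.
Hence σ₀² = 1/0.006326 ≈ 158.1.

σ₀² = 158.1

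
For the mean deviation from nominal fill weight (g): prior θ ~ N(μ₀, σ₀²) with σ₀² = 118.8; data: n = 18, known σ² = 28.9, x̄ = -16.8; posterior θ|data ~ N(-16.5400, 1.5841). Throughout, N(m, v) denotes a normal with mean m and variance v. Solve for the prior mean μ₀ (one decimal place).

μ₀ = 2.7

With known observation variance, the Normal–Normal posterior has precision τ_n = τ₀ + n/σ² and mean μ_n = (τ₀μ₀ + (n/σ²)x̄)/τ_n.
Here τ₀ = 1/118.8 = 0.008418 and τ_data = 18/28.9 = 0.622837, so τ_n = 0.631255.
Rearranging for μ₀: μ₀ = (μ_n·τ_n − τ_data·x̄)/τ₀ = (-16.5400·0.631255 − 0.622837·-16.8) / 0.008418 = 0.022704/0.008418 ≈ 2.7.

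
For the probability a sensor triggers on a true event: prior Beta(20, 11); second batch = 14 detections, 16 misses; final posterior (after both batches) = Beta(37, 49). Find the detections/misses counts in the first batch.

3 detections and 22 misses

Because Beta–binomial updating is additive in the counts, the combined data contributed (α_post−α_prior, β_post−β_prior) successes and failures.
Total across both batches: 37−20=17 detections, 49−11=38 misses.
Subtract the second batch: 17−14=3 detections and 38−16=22 misses.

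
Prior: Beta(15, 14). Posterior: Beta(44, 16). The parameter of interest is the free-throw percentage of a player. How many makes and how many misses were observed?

Beta is conjugate to the binomial likelihood: posterior = Beta(α+s, β+f).
So s = 44 − 15 = 29 and f = 16 − 14 = 2.

29 makes and 2 misses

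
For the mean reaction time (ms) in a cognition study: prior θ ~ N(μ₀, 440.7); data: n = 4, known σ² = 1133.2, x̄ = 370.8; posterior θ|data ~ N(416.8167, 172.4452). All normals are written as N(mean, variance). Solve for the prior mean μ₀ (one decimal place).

μ₀ = 488.4

The posterior mean is a precision-weighted average: μ_n = (τ₀μ₀ + τ_data·x̄)/(τ₀+τ_data), with τ₀=1/σ₀² and τ_data=n/σ².
Here τ₀ = 1/440.7 = 0.002269 and τ_data = 4/1133.2 = 0.003530, so τ_n = 0.005799.
Rearranging for μ₀: μ₀ = (μ_n·τ_n − τ_data·x̄)/τ₀ = (416.8167·0.005799 − 0.003530·370.8) / 0.002269 = 1.108196/0.002269 ≈ 488.4.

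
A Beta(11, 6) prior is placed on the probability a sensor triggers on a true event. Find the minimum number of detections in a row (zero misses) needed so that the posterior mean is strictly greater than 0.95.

k = 104

After k detections and 0 misses the posterior is Beta(11+k, 6), with mean (11+k)/(11+6+k).
Set (11+k)/(17+k) > 0.95 and solve: k > (0.95·17 − 11)/(1 − 0.95) = 103.000.
The smallest integer exceeding 103.000 is 104.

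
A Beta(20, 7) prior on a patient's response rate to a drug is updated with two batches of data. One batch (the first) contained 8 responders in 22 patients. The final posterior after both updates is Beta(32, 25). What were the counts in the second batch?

Sequential conjugate updates are equivalent to a single update on the pooled data, so total successes = posterior α − prior α and total failures = posterior β − prior β.
Total across both batches: 32−20=12 responders, 25−7=18 non-responders.
Subtract the first batch: 12−8=4 responders and 18−14=4 non-responders.

4 responders and 4 non-responders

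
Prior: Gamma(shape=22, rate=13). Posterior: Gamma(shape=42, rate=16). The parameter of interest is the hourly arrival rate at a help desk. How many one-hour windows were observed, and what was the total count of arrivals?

A Gamma(α, β) prior (rate parametrization) on a Poisson rate with n observations summing to S gives posterior Gamma(α+S, β+n).
Matching: Σxᵢ = 42 − 22 = 20 and n = 16 − 13 = 3.

n = 3 one-hour windows with total 20 arrivals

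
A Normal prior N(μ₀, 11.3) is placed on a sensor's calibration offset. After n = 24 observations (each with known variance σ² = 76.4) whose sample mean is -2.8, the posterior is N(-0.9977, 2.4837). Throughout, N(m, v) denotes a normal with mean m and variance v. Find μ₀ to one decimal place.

μ₀ = 5.4

The posterior mean is a precision-weighted average: μ_n = (τ₀μ₀ + τ_data·x̄)/(τ₀+τ_data), with τ₀=1/σ₀² and τ_data=n/σ².
Here τ₀ = 1/11.3 = 0.088496 and τ_data = 24/76.4 = 0.314136, so τ_n = 0.402632.
Rearranging for μ₀: μ₀ = (μ_n·τ_n − τ_data·x̄)/τ₀ = (-0.9977·0.402632 − 0.314136·-2.8) / 0.088496 = 0.477875/0.088496 ≈ 5.4.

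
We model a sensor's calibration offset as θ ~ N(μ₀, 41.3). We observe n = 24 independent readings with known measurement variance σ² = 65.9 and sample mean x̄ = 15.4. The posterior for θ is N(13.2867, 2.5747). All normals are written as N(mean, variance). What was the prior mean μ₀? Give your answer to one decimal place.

The posterior mean is a precision-weighted average: μ_n = (τ₀μ₀ + τ_data·x̄)/(τ₀+τ_data), with τ₀=1/σ₀² and τ_data=n/σ².
Here τ₀ = 1/41.3 = 0.024213 and τ_data = 24/65.9 = 0.364188, so τ_n = 0.388401.
Rearranging for μ₀: μ₀ = (μ_n·τ_n − τ_data·x̄)/τ₀ = (13.2867·0.388401 − 0.364188·15.4) / 0.024213 = -0.447928/0.024213 ≈ -18.5.

μ₀ = -18.5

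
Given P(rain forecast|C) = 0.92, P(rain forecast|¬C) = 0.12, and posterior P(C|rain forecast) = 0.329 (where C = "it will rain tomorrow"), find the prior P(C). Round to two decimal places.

Bayes' rule in odds form gives O(C|E) = O(C)·[P(E|C)/P(E|¬C)], hence O(C) = O(C|E)/LR.
Posterior odds = 0.329/(1−0.329) = 0.4903. LR = 0.92/0.12 = 7.6667.
Prior odds = 0.4903/7.6667 = 0.0640, so P(C) = 0.0640/(1+0.0640) ≈ 0.06.

P(C) = 0.06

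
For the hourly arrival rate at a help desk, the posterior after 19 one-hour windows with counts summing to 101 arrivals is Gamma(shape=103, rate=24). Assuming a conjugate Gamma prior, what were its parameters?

Gamma–Poisson conjugacy: posterior shape = α + Σxᵢ, posterior rate = β + n.
So α = 103 − 101 = 2 and β = 24 − 19 = 5.

Gamma(shape=2, rate=5)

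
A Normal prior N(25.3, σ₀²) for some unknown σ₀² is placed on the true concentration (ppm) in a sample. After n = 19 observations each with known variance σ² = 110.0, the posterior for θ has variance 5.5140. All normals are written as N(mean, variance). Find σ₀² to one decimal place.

For the Normal–Normal model with known σ², precisions add: τ_n = τ₀ + n/σ².
So 1/σ₀² = 1/5.5140 − 19/110.0 = 0.181357 − 0.172727 = 0.008630.
Hence σ₀² = 1/0.008630 ≈ 115.9.

σ₀² = 115.9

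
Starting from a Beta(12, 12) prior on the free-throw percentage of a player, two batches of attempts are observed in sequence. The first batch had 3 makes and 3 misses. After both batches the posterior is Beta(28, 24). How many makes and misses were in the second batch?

Because Beta–binomial updating is additive in the counts, the combined data contributed (α_post−α_prior, β_post−β_prior) successes and failures.
Total across both batches: 28−12=16 makes, 24−12=12 misses.
Subtract the first batch: 16−3=13 makes and 12−3=9 misses.

13 makes and 9 misses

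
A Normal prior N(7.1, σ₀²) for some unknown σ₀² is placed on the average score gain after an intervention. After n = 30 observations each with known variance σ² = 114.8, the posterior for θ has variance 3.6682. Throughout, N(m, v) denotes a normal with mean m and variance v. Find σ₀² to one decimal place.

For the Normal–Normal model with known σ², precisions add: τ_n = τ₀ + n/σ².
So 1/σ₀² = 1/3.6682 − 30/114.8 = 0.272613 − 0.261324 = 0.011289.
Hence σ₀² = 1/0.011289 ≈ 88.6.

σ₀² = 88.6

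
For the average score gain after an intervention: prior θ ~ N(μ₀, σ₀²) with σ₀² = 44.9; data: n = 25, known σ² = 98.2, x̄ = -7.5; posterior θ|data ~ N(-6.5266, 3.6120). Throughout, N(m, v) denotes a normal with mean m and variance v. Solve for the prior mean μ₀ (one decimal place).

μ₀ = 4.6

With known observation variance, the Normal–Normal posterior has precision τ_n = τ₀ + n/σ² and mean μ_n = (τ₀μ₀ + (n/σ²)x̄)/τ_n.
Here τ₀ = 1/44.9 = 0.022272 and τ_data = 25/98.2 = 0.254582, so τ_n = 0.276854.
Rearranging for μ₀: μ₀ = (μ_n·τ_n − τ_data·x̄)/τ₀ = (-6.5266·0.276854 − 0.254582·-7.5) / 0.022272 = 0.102450/0.022272 ≈ 4.6.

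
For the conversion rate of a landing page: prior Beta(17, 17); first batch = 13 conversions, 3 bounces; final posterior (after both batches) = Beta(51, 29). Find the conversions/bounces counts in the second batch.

Sequential conjugate updates are equivalent to a single update on the pooled data, so total successes = posterior α − prior α and total failures = posterior β − prior β.
Total across both batches: 51−17=34 conversions, 29−17=12 bounces.
Subtract the first batch: 34−13=21 conversions and 12−3=9 bounces.

21 conversions and 9 bounces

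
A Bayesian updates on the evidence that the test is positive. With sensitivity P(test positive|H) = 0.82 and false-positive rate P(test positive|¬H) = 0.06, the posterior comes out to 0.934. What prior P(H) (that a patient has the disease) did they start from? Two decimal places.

Bayes' rule in odds form gives O(H|E) = O(H)·[P(E|H)/P(E|¬H)], hence O(H) = O(H|E)/LR.
Posterior odds = 0.934/(1−0.934) = 14.1515. LR = 0.82/0.06 = 13.6667.
Prior odds = 14.1515/13.6667 = 1.0355, so P(H) = 1.0355/(1+1.0355) ≈ 0.51.

P(H) = 0.51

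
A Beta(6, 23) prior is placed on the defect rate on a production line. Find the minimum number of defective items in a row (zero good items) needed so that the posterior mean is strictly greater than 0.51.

After k defective items and 0 good items the posterior is Beta(6+k, 23), with mean (6+k)/(6+23+k).
Set (6+k)/(29+k) > 0.51 and solve: k > (0.51·29 − 6)/(1 − 0.51) = 17.939.
The smallest integer exceeding 17.939 is 18.

k = 18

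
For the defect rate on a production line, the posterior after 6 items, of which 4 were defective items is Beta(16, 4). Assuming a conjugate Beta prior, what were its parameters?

Under Beta–binomial conjugacy the posterior parameters are (α+s, β+f).
So α = 16 − 4 = 12 and β = 4 − 2 = 2.

Beta(12, 2)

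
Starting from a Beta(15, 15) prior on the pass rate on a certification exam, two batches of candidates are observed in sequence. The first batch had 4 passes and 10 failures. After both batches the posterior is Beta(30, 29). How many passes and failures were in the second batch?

Because Beta–binomial updating is additive in the counts, the combined data contributed (α_post−α_prior, β_post−β_prior) successes and failures.
Total across both batches: 30−15=15 passes, 29−15=14 failures.
Subtract the first batch: 15−4=11 passes and 14−10=4 failures.

11 passes and 4 failures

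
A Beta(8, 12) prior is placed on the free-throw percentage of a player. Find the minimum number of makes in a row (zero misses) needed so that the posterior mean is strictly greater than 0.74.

k = 27

After k makes and 0 misses the posterior is Beta(8+k, 12), with mean (8+k)/(8+12+k).
Set (8+k)/(20+k) > 0.74 and solve: k > (0.74·20 − 8)/(1 − 0.74) = 26.154.
The smallest integer exceeding 26.154 is 27, and checking k=27: (35)/(47) = 0.7447 > 0.74.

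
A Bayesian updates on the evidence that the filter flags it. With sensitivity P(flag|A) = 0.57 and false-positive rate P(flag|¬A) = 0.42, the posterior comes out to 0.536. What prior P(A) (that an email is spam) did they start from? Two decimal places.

Bayes' rule in odds form gives O(A|E) = O(A)·[P(E|A)/P(E|¬A)], hence O(A) = O(A|E)/LR.
Posterior odds = 0.536/(1−0.536) = 1.1552. LR = 0.57/0.42 = 1.3571.
Prior odds = 1.1552/1.3571 = 0.8512, so P(A) = 0.8512/(1+0.8512) ≈ 0.46.

P(A) = 0.46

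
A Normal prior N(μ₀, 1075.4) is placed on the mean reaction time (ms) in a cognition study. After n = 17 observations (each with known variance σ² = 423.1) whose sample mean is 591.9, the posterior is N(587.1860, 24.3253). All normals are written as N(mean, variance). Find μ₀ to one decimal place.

μ₀ = 383.5

The posterior mean is a precision-weighted average: μ_n = (τ₀μ₀ + τ_data·x̄)/(τ₀+τ_data), with τ₀=1/σ₀² and τ_data=n/σ².
Here τ₀ = 1/1075.4 = 0.000930 and τ_data = 17/423.1 = 0.040180, so τ_n = 0.041110.
Rearranging for μ₀: μ₀ = (μ_n·τ_n − τ_data·x̄)/τ₀ = (587.1860·0.041110 − 0.040180·591.9) / 0.000930 = 0.356674/0.000930 ≈ 383.5.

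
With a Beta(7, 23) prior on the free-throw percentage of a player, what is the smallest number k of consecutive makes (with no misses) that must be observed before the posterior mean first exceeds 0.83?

After k makes and 0 misses the posterior is Beta(7+k, 23), with mean (7+k)/(7+23+k).
Set (7+k)/(30+k) > 0.83 and solve: k > (0.83·30 − 7)/(1 − 0.83) = 105.294.
The smallest integer exceeding 105.294 is 106, and checking k=106: (113)/(136) = 0.8309 > 0.83.

k = 106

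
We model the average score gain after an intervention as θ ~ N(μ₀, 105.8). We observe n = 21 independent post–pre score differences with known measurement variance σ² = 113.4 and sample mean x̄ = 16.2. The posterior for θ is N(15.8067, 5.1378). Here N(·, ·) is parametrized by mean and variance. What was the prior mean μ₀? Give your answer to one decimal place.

With known observation variance, the Normal–Normal posterior has precision τ_n = τ₀ + n/σ² and mean μ_n = (τ₀μ₀ + (n/σ²)x̄)/τ_n.
Here τ₀ = 1/105.8 = 0.009452 and τ_data = 21/113.4 = 0.185185, so τ_n = 0.194637.
Rearranging for μ₀: μ₀ = (μ_n·τ_n − τ_data·x̄)/τ₀ = (15.8067·0.194637 − 0.185185·16.2) / 0.009452 = 0.076572/0.009452 ≈ 8.1.

μ₀ = 8.1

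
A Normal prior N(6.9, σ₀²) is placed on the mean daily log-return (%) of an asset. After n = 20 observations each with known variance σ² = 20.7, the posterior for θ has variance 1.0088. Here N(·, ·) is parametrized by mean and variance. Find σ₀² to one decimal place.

σ₀² = 39.9

For the Normal–Normal model with known σ², precisions add: τ_n = τ₀ + n/σ².
So 1/σ₀² = 1/1.0088 − 20/20.7 = 0.991277 − 0.966184 = 0.025093.
Hence σ₀² = 1/0.025093 ≈ 39.9.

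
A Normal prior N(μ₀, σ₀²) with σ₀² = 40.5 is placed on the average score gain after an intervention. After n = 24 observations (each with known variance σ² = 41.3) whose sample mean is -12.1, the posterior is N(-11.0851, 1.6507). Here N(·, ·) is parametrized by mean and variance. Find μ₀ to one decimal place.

The posterior mean is a precision-weighted average: μ_n = (τ₀μ₀ + τ_data·x̄)/(τ₀+τ_data), with τ₀=1/σ₀² and τ_data=n/σ².
Here τ₀ = 1/40.5 = 0.024691 and τ_data = 24/41.3 = 0.581114, so τ_n = 0.605805.
Rearranging for μ₀: μ₀ = (μ_n·τ_n − τ_data·x̄)/τ₀ = (-11.0851·0.605805 − 0.581114·-12.1) / 0.024691 = 0.316070/0.024691 ≈ 12.8.

μ₀ = 12.8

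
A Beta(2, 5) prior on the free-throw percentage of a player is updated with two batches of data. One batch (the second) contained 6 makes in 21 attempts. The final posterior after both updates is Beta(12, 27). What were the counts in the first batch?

4 makes and 7 misses

Because Beta–binomial updating is additive in the counts, the combined data contributed (α_post−α_prior, β_post−β_prior) successes and failures.
Total across both batches: 12−2=10 makes, 27−5=22 misses.
Subtract the second batch: 10−6=4 makes and 22−15=7 misses.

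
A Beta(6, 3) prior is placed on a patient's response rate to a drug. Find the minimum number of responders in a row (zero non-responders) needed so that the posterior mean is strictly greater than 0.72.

After k responders and 0 non-responders the posterior is Beta(6+k, 3), with mean (6+k)/(6+3+k).
Set (6+k)/(9+k) > 0.72 and solve: k > (0.72·9 − 6)/(1 − 0.72) = 1.714.
The smallest integer exceeding 1.714 is 2, and checking k=2: (8)/(11) = 0.7273 > 0.72.

k = 2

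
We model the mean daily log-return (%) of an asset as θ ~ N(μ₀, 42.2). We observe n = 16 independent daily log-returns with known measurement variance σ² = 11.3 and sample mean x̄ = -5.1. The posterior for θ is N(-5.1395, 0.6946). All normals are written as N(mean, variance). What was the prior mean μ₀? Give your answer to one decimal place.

μ₀ = -7.5

The posterior mean is a precision-weighted average: μ_n = (τ₀μ₀ + τ_data·x̄)/(τ₀+τ_data), with τ₀=1/σ₀² and τ_data=n/σ².
Here τ₀ = 1/42.2 = 0.023697 and τ_data = 16/11.3 = 1.415929, so τ_n = 1.439626.
Rearranging for μ₀: μ₀ = (μ_n·τ_n − τ_data·x̄)/τ₀ = (-5.1395·1.439626 − 1.415929·-5.1) / 0.023697 = -0.177720/0.023697 ≈ -7.5.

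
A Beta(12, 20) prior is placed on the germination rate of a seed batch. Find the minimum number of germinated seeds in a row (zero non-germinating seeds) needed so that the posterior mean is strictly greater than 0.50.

k = 9

After k germinated seeds and 0 non-germinating seeds the posterior is Beta(12+k, 20), with mean (12+k)/(12+20+k).
Set (12+k)/(32+k) > 0.50 and solve: k > (0.50·32 − 12)/(1 − 0.50) = 8.000.
The smallest integer exceeding 8.000 is 9.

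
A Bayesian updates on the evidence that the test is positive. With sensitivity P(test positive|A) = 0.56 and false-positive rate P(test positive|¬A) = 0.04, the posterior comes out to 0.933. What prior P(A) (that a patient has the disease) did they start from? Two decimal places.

P(A) = 0.50

In odds form, posterior odds = prior odds × likelihood ratio, so prior odds = posterior odds ÷ LR.
Posterior odds = 0.933/(1−0.933) = 13.9254. LR = 0.56/0.04 = 14.0000.
Prior odds = 13.9254/14.0000 = 0.9947, so P(A) = 0.9947/(1+0.9947) ≈ 0.50.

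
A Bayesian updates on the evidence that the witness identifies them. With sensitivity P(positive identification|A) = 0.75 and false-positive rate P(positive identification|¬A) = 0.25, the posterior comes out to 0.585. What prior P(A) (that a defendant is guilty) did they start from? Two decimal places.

P(A) = 0.32

In odds form, posterior odds = prior odds × likelihood ratio, so prior odds = posterior odds ÷ LR.
Posterior odds = 0.585/(1−0.585) = 1.4096. LR = 0.75/0.25 = 3.0000.
Prior odds = 1.4096/3.0000 = 0.4699, so P(A) = 0.4699/(1+0.4699) ≈ 0.32.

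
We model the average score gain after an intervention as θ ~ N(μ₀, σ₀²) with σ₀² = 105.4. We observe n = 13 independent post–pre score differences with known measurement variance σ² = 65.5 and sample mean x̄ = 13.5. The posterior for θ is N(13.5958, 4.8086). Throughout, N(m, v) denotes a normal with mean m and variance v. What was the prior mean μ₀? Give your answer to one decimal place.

μ₀ = 15.6

With known observation variance, the Normal–Normal posterior has precision τ_n = τ₀ + n/σ² and mean μ_n = (τ₀μ₀ + (n/σ²)x̄)/τ_n.
Here τ₀ = 1/105.4 = 0.009488 and τ_data = 13/65.5 = 0.198473, so τ_n = 0.207961.
Rearranging for μ₀: μ₀ = (μ_n·τ_n − τ_data·x̄)/τ₀ = (13.5958·0.207961 − 0.198473·13.5) / 0.009488 = 0.148011/0.009488 ≈ 15.6.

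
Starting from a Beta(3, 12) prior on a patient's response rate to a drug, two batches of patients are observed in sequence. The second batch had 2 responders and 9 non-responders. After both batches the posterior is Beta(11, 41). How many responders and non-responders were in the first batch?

6 responders and 20 non-responders

Because Beta–binomial updating is additive in the counts, the combined data contributed (α_post−α_prior, β_post−β_prior) successes and failures.
Total across both batches: 11−3=8 responders, 41−12=29 non-responders.
Subtract the second batch: 8−2=6 responders and 29−9=20 non-responders.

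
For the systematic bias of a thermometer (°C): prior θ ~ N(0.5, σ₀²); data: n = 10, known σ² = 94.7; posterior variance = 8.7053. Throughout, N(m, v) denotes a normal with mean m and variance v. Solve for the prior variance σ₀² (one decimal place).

For the Normal–Normal model with known σ², precisions add: τ_n = τ₀ + n/σ².
So 1/σ₀² = 1/8.7053 − 10/94.7 = 0.114873 − 0.105597 = 0.009276.
Hence σ₀² = 1/0.009276 ≈ 107.8.

σ₀² = 107.8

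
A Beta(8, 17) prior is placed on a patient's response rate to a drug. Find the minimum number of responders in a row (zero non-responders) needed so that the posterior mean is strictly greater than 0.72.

After k responders and 0 non-responders the posterior is Beta(8+k, 17), with mean (8+k)/(8+17+k).
Set (8+k)/(25+k) > 0.72 and solve: k > (0.72·25 − 8)/(1 − 0.72) = 35.714.
The smallest integer exceeding 35.714 is 36, and checking k=36: (44)/(61) = 0.7213 > 0.72.

k = 36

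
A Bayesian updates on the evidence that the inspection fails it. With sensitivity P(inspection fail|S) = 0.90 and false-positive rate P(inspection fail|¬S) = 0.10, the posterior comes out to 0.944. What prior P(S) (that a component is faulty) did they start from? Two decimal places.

P(S) = 0.65

Bayes' rule in odds form gives O(S|E) = O(S)·[P(E|S)/P(E|¬S)], hence O(S) = O(S|E)/LR.
Posterior odds = 0.944/(1−0.944) = 16.8571. LR = 0.90/0.10 = 9.0000.
Prior odds = 16.8571/9.0000 = 1.8730, so P(S) = 1.8730/(1+1.8730) ≈ 0.65.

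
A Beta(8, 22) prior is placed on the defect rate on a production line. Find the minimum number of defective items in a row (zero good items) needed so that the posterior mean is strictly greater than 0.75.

k = 59

After k defective items and 0 good items the posterior is Beta(8+k, 22), with mean (8+k)/(8+22+k).
Set (8+k)/(30+k) > 0.75 and solve: k > (0.75·30 − 8)/(1 − 0.75) = 58.000.
The smallest integer exceeding 58.000 is 59.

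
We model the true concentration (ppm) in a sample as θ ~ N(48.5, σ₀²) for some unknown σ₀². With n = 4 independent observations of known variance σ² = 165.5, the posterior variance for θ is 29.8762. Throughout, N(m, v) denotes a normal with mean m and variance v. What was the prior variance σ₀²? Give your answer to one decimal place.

σ₀² = 107.5

For the Normal–Normal model with known σ², precisions add: τ_n = τ₀ + n/σ².
So 1/σ₀² = 1/29.8762 − 4/165.5 = 0.033471 − 0.024169 = 0.009302.
Hence σ₀² = 1/0.009302 ≈ 107.5.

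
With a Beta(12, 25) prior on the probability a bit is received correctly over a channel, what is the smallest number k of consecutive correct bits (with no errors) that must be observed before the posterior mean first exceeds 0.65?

After k correct bits and 0 errors the posterior is Beta(12+k, 25), with mean (12+k)/(12+25+k).
Set (12+k)/(37+k) > 0.65 and solve: k > (0.65·37 − 12)/(1 − 0.65) = 34.429.
The smallest integer exceeding 34.429 is 35.

k = 35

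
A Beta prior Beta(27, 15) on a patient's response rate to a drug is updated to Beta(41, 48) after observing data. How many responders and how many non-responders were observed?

14 responders and 33 non-responders

Under Beta–binomial conjugacy the posterior parameters are (a+s, b+f).
Match parameters: s=41−27=14, f=48−15=33.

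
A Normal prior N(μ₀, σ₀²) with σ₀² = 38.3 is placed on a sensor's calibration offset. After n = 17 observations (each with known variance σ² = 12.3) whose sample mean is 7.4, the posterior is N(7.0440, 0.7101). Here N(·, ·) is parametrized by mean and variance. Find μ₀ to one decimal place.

With known observation variance, the Normal–Normal posterior has precision τ_n = τ₀ + n/σ² and mean μ_n = (τ₀μ₀ + (n/σ²)x̄)/τ_n.
Here τ₀ = 1/38.3 = 0.026110 and τ_data = 17/12.3 = 1.382114, so τ_n = 1.408224.
Rearranging for μ₀: μ₀ = (μ_n·τ_n − τ_data·x̄)/τ₀ = (7.0440·1.408224 − 1.382114·7.4) / 0.026110 = -0.308114/0.026110 ≈ -11.8.

μ₀ = -11.8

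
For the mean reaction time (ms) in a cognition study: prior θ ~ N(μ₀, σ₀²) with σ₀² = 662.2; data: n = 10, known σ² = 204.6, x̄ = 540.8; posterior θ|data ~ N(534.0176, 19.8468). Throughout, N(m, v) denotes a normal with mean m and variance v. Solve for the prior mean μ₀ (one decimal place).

The posterior mean is a precision-weighted average: μ_n = (τ₀μ₀ + τ_data·x̄)/(τ₀+τ_data), with τ₀=1/σ₀² and τ_data=n/σ².
Here τ₀ = 1/662.2 = 0.001510 and τ_data = 10/204.6 = 0.048876, so τ_n = 0.050386.
Rearranging for μ₀: μ₀ = (μ_n·τ_n − τ_data·x̄)/τ₀ = (534.0176·0.050386 − 0.048876·540.8) / 0.001510 = 0.474870/0.001510 ≈ 314.5.

μ₀ = 314.5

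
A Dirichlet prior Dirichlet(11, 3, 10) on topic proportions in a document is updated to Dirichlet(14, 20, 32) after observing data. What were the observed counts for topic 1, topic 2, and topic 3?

counts (3, 17, 22)

For a Dirichlet(α) prior with multinomial counts c, the posterior is Dirichlet(α + c) componentwise.
Counts are posterior − prior componentwise: 14−11=3, 20−3=17, 32−10=22.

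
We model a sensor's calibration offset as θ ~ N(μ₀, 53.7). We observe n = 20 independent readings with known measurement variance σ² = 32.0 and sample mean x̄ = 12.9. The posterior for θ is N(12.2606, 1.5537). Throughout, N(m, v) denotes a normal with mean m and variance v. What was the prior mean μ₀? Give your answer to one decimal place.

μ₀ = -9.2

With known observation variance, the Normal–Normal posterior has precision τ_n = τ₀ + n/σ² and mean μ_n = (τ₀μ₀ + (n/σ²)x̄)/τ_n.
Here τ₀ = 1/53.7 = 0.018622 and τ_data = 20/32.0 = 0.625000, so τ_n = 0.643622.
Rearranging for μ₀: μ₀ = (μ_n·τ_n − τ_data·x̄)/τ₀ = (12.2606·0.643622 − 0.625000·12.9) / 0.018622 = -0.171308/0.018622 ≈ -9.2.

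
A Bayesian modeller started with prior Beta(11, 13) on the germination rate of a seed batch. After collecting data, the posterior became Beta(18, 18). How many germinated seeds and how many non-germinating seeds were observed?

Beta is conjugate to the binomial likelihood: posterior = Beta(a+s, b+f).
So s = 18 − 11 = 7 and f = 18 − 13 = 5.

7 germinated seeds and 5 non-germinating seeds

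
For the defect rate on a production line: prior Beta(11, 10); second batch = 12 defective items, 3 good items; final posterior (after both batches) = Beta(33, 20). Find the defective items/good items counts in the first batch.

10 defective items and 7 good items

Because Beta–binomial updating is additive in the counts, the combined data contributed (α_post−α_prior, β_post−β_prior) successes and failures.
Total across both batches: 33−11=22 defective items, 20−10=10 good items.
Subtract the second batch: 22−12=10 defective items and 10−3=7 good items.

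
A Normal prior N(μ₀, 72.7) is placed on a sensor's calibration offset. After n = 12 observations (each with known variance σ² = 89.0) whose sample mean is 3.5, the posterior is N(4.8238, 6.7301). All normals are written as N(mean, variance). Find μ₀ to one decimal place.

μ₀ = 17.8

With known observation variance, the Normal–Normal posterior has precision τ_n = τ₀ + n/σ² and mean μ_n = (τ₀μ₀ + (n/σ²)x̄)/τ_n.
Here τ₀ = 1/72.7 = 0.013755 and τ_data = 12/89.0 = 0.134831, so τ_n = 0.148586.
Rearranging for μ₀: μ₀ = (μ_n·τ_n − τ_data·x̄)/τ₀ = (4.8238·0.148586 − 0.134831·3.5) / 0.013755 = 0.244841/0.013755 ≈ 17.8.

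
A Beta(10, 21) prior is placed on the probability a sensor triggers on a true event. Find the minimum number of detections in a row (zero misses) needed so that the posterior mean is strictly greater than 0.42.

After k detections and 0 misses the posterior is Beta(10+k, 21), with mean (10+k)/(10+21+k).
Set (10+k)/(31+k) > 0.42 and solve: k > (0.42·31 − 10)/(1 − 0.42) = 5.207.
The smallest integer exceeding 5.207 is 6, and checking k=6: (16)/(37) = 0.4324 > 0.42.

k = 6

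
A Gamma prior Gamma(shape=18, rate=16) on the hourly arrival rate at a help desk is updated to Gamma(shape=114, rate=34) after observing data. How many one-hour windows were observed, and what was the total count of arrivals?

Gamma–Poisson conjugacy: posterior shape = α + Σxᵢ, posterior rate = β + n.
Matching: Σxᵢ = 114 − 18 = 96 and n = 34 − 16 = 18.

n = 18 one-hour windows with total 96 arrivals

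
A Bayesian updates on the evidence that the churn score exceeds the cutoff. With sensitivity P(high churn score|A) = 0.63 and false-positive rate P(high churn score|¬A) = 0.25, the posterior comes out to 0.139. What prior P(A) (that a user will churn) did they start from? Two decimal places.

P(A) = 0.06

In odds form, posterior odds = prior odds × likelihood ratio, so prior odds = posterior odds ÷ LR.
Posterior odds = 0.139/(1−0.139) = 0.1614. LR = 0.63/0.25 = 2.5200.
Prior odds = 0.1614/2.5200 = 0.0640, so P(A) = 0.0640/(1+0.0640) ≈ 0.06.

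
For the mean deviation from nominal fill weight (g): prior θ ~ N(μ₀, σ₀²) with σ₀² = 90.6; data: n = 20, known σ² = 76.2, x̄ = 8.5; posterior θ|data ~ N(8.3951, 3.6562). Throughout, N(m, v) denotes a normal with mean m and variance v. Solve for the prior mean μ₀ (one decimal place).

With known observation variance, the Normal–Normal posterior has precision τ_n = τ₀ + n/σ² and mean μ_n = (τ₀μ₀ + (n/σ²)x̄)/τ_n.
Here τ₀ = 1/90.6 = 0.011038 and τ_data = 20/76.2 = 0.262467, so τ_n = 0.273505.
Rearranging for μ₀: μ₀ = (μ_n·τ_n − τ_data·x̄)/τ₀ = (8.3951·0.273505 − 0.262467·8.5) / 0.011038 = 0.065132/0.011038 ≈ 5.9.

μ₀ = 5.9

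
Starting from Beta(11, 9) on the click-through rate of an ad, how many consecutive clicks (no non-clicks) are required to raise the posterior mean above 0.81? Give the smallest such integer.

After k clicks and 0 non-clicks the posterior is Beta(11+k, 9), with mean (11+k)/(11+9+k).
Set (11+k)/(20+k) > 0.81 and solve: k > (0.81·20 − 11)/(1 − 0.81) = 27.368.
The smallest integer exceeding 27.368 is 28, and checking k=28: (39)/(48) = 0.8125 > 0.81.

k = 28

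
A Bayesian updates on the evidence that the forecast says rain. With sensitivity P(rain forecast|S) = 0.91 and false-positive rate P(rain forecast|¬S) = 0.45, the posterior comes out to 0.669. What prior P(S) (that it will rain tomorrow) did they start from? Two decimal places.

In odds form, posterior odds = prior odds × likelihood ratio, so prior odds = posterior odds ÷ LR.
Posterior odds = 0.669/(1−0.669) = 2.0211. LR = 0.91/0.45 = 2.0222.
Prior odds = 2.0211/2.0222 = 0.9995, so P(S) = 0.9995/(1+0.9995) ≈ 0.50.

P(S) = 0.50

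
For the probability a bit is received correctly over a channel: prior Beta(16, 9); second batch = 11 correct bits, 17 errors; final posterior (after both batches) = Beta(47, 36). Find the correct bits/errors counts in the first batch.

Sequential conjugate updates are equivalent to a single update on the pooled data, so total successes = posterior α − prior α and total failures = posterior β − prior β.
Total across both batches: 47−16=31 correct bits, 36−9=27 errors.
Subtract the second batch: 31−11=20 correct bits and 27−17=10 errors.

20 correct bits and 10 errors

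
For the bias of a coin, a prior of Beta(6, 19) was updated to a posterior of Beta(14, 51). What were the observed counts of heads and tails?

8 heads and 32 tails

Beta is conjugate to the binomial likelihood: posterior = Beta(α+s, β+f).
Match parameters: s=14−6=8, f=51−19=32.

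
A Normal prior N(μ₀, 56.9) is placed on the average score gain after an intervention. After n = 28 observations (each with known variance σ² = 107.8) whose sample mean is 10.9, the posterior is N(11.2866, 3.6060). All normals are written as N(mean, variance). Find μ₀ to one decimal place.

μ₀ = 17.0

The posterior mean is a precision-weighted average: μ_n = (τ₀μ₀ + τ_data·x̄)/(τ₀+τ_data), with τ₀=1/σ₀² and τ_data=n/σ².
Here τ₀ = 1/56.9 = 0.017575 and τ_data = 28/107.8 = 0.259740, so τ_n = 0.277315.
Rearranging for μ₀: μ₀ = (μ_n·τ_n − τ_data·x̄)/τ₀ = (11.2866·0.277315 − 0.259740·10.9) / 0.017575 = 0.298777/0.017575 ≈ 17.0.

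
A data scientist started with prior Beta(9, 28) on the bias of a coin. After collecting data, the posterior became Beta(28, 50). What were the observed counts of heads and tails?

19 heads and 22 tails

A Beta(a, b) prior with s successes and f failures in binomial data gives a Beta(a+s, b+f) posterior.
Match parameters: s=28−9=19, f=50−28=22.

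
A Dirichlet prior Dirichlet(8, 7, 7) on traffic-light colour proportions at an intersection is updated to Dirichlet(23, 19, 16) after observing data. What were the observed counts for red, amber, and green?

For a Dirichlet(α) prior with multinomial counts c, the posterior is Dirichlet(α + c) componentwise.
Counts are posterior − prior componentwise: 23−8=15, 19−7=12, 16−7=9.

counts (15, 12, 9)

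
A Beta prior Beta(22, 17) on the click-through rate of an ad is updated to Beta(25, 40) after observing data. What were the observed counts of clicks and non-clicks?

Under Beta–binomial conjugacy the posterior parameters are (a+s, b+f).
So s = 25 − 22 = 3 and f = 40 − 17 = 23.

3 clicks and 23 non-clicks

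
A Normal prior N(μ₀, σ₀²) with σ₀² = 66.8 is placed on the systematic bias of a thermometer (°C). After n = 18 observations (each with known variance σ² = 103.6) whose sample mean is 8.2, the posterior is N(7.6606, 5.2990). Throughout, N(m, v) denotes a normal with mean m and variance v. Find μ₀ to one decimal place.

The posterior mean is a precision-weighted average: μ_n = (τ₀μ₀ + τ_data·x̄)/(τ₀+τ_data), with τ₀=1/σ₀² and τ_data=n/σ².
Here τ₀ = 1/66.8 = 0.014970 and τ_data = 18/103.6 = 0.173745, so τ_n = 0.188715.
Rearranging for μ₀: μ₀ = (μ_n·τ_n − τ_data·x̄)/τ₀ = (7.6606·0.188715 − 0.173745·8.2) / 0.014970 = 0.020961/0.014970 ≈ 1.4.

μ₀ = 1.4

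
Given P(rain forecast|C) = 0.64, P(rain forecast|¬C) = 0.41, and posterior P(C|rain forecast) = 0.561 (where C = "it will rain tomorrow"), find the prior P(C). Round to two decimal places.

Bayes' rule in odds form gives O(C|E) = O(C)·[P(E|C)/P(E|¬C)], hence O(C) = O(C|E)/LR.
Posterior odds = 0.561/(1−0.561) = 1.2779. LR = 0.64/0.41 = 1.5610.
Prior odds = 1.2779/1.5610 = 0.8186, so P(C) = 0.8186/(1+0.8186) ≈ 0.45.

P(C) = 0.45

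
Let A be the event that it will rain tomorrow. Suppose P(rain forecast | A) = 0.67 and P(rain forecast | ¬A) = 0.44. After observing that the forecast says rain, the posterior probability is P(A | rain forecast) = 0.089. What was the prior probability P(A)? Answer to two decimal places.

P(A) = 0.06

In odds form, posterior odds = prior odds × likelihood ratio, so prior odds = posterior odds ÷ LR.
Posterior odds = 0.089/(1−0.089) = 0.0977. LR = 0.67/0.44 = 1.5227.
Prior odds = 0.0977/1.5227 = 0.0642, so P(A) = 0.0642/(1+0.0642) ≈ 0.06.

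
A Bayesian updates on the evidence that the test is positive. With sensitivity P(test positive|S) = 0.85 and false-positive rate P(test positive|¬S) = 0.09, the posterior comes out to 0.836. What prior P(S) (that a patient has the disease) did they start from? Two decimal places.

P(S) = 0.35

In odds form, posterior odds = prior odds × likelihood ratio, so prior odds = posterior odds ÷ LR.
Posterior odds = 0.836/(1−0.836) = 5.0976. LR = 0.85/0.09 = 9.4444.
Prior odds = 5.0976/9.4444 = 0.5397, so P(S) = 0.5397/(1+0.5397) ≈ 0.35.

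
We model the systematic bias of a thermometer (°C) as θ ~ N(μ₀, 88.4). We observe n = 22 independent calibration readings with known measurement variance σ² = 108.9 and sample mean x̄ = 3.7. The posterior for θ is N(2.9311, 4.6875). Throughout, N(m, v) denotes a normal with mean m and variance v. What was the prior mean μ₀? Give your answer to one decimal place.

With known observation variance, the Normal–Normal posterior has precision τ_n = τ₀ + n/σ² and mean μ_n = (τ₀μ₀ + (n/σ²)x̄)/τ_n.
Here τ₀ = 1/88.4 = 0.011312 and τ_data = 22/108.9 = 0.202020, so τ_n = 0.213332.
Rearranging for μ₀: μ₀ = (μ_n·τ_n − τ_data·x̄)/τ₀ = (2.9311·0.213332 − 0.202020·3.7) / 0.011312 = -0.122177/0.011312 ≈ -10.8.

μ₀ = -10.8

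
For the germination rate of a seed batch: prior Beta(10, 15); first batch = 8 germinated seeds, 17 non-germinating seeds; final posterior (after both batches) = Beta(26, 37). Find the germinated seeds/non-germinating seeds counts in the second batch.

8 germinated seeds and 5 non-germinating seeds

Because Beta–binomial updating is additive in the counts, the combined data contributed (α_post−α_prior, β_post−β_prior) successes and failures.
Total across both batches: 26−10=16 germinated seeds, 37−15=22 non-germinating seeds.
Subtract the first batch: 16−8=8 germinated seeds and 22−17=5 non-germinating seeds.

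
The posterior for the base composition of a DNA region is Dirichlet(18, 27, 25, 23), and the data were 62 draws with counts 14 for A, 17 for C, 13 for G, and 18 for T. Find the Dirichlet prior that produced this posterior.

For a Dirichlet(α) prior with multinomial counts c, the posterior is Dirichlet(α + c) componentwise.
Subtract each count from the matching posterior parameter: 18−14=4, 27−17=10, 25−13=12, 23−18=5.

Dirichlet(4, 10, 12, 5)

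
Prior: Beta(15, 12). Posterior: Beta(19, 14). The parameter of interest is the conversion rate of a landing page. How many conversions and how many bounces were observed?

Beta is conjugate to the binomial likelihood: posterior = Beta(a+s, b+f).
Match parameters: s=19−15=4, f=14−12=2.

4 conversions and 2 bounces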